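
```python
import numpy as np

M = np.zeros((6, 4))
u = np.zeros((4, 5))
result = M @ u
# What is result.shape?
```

(6, 5)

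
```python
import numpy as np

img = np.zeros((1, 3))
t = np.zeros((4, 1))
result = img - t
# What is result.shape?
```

(4, 3)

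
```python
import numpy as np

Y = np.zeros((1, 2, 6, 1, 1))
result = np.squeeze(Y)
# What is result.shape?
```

(2, 6)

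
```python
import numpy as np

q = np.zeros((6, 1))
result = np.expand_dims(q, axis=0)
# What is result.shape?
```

(1, 6, 1)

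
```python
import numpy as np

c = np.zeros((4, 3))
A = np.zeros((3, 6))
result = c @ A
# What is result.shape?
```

(4, 6)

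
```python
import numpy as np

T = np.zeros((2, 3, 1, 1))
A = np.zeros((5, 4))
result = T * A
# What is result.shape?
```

(2, 3, 5, 4)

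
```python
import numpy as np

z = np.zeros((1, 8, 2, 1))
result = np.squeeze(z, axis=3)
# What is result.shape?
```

(1, 8, 2)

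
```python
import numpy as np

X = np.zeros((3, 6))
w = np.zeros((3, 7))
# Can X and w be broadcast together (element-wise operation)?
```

No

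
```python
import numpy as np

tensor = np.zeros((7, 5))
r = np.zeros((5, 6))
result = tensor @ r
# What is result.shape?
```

(7, 6)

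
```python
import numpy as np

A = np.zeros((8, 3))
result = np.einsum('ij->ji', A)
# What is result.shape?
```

(3, 8)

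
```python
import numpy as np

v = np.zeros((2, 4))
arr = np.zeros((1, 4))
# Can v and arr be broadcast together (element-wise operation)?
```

Yes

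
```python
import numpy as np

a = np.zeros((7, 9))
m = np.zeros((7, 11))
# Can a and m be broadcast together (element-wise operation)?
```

No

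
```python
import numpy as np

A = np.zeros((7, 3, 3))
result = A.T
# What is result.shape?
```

(3, 3, 7)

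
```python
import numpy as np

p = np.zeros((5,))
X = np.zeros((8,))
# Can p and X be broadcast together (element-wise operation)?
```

No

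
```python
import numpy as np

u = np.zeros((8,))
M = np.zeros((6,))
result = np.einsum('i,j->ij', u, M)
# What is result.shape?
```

(8, 6)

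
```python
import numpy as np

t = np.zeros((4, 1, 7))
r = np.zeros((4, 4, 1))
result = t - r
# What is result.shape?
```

(4, 4, 7)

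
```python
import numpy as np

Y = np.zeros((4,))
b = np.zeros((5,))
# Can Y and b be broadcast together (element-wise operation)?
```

No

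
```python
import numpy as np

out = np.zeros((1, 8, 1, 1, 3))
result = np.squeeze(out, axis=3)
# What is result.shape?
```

(1, 8, 1, 3)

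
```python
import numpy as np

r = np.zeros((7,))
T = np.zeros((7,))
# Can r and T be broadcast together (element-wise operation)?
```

Yes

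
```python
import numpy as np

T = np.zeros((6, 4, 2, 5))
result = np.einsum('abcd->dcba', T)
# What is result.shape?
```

(5, 2, 4, 6)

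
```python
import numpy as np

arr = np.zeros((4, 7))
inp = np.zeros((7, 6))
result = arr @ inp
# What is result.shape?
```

(4, 6)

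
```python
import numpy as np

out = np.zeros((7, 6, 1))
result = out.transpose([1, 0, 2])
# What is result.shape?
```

(6, 7, 1)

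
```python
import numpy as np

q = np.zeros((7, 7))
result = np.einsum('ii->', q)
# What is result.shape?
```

()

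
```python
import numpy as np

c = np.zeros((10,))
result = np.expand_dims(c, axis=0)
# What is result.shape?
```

(1, 10)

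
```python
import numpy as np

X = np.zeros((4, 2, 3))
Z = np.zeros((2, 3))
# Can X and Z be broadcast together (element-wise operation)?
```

Yes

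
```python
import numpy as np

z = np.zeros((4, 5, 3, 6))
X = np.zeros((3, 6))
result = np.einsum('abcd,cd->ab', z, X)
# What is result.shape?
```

(4, 5)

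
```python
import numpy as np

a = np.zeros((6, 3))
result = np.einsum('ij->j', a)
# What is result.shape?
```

(3,)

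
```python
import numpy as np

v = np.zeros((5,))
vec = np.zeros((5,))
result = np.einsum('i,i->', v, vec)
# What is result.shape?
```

()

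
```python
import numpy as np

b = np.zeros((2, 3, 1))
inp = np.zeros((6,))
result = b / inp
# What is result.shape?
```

(2, 3, 6)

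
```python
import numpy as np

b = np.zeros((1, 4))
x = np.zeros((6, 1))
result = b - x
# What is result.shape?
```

(6, 4)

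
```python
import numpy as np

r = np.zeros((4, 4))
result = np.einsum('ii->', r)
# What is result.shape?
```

()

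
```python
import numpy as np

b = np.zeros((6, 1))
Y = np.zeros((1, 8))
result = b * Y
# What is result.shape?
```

(6, 8)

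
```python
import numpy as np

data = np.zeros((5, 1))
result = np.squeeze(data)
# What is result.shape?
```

(5,)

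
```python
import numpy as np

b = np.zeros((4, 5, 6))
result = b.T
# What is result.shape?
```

(6, 5, 4)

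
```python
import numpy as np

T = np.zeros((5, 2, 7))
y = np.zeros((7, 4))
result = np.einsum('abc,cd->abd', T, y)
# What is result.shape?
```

(5, 2, 4)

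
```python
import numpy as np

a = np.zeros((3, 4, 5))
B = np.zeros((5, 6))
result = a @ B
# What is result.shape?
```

(3, 4, 6)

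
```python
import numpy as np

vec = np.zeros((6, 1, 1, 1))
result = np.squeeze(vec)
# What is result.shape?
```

(6,)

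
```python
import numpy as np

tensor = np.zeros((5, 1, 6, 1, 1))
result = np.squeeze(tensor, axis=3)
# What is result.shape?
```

(5, 1, 6, 1)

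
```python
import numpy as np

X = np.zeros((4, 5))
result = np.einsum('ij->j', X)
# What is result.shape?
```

(5,)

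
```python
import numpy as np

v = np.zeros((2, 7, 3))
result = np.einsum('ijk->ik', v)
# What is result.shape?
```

(2, 3)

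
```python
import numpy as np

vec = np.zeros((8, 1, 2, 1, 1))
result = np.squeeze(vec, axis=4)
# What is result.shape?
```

(8, 1, 2, 1)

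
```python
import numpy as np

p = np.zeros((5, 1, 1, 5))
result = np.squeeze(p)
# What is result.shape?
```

(5, 5)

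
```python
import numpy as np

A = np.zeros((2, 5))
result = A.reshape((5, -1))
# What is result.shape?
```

(5, 2)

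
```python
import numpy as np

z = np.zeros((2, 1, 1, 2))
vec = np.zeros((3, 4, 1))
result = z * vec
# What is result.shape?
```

(2, 3, 4, 2)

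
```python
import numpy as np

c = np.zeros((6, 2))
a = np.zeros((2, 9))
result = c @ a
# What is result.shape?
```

(6, 9)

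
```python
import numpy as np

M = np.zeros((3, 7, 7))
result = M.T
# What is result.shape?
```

(7, 7, 3)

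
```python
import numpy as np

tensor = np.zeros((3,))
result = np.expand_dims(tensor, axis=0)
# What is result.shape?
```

(1, 3)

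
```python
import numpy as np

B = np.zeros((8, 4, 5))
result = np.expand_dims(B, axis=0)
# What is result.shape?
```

(1, 8, 4, 5)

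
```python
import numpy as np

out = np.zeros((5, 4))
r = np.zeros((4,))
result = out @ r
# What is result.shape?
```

(5,)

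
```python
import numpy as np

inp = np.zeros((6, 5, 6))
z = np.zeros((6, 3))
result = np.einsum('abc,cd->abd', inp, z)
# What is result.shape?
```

(6, 5, 3)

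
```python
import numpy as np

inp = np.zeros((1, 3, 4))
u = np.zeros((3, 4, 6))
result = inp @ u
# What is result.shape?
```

(3, 3, 6)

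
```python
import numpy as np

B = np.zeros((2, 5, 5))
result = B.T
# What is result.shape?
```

(5, 5, 2)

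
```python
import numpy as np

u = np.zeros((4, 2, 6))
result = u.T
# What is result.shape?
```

(6, 2, 4)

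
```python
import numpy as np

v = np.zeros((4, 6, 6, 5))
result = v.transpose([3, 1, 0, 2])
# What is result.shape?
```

(5, 6, 4, 6)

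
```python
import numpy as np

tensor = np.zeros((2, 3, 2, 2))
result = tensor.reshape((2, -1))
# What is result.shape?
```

(2, 12)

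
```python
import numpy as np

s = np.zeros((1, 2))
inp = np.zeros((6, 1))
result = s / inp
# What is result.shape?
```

(6, 2)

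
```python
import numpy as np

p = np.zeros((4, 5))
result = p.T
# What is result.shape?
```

(5, 4)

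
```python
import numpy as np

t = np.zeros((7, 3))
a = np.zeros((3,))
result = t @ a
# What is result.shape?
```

(7,)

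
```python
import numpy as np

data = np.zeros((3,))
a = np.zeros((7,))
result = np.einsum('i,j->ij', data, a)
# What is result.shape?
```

(3, 7)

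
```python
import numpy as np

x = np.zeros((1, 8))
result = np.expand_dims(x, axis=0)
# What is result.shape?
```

(1, 1, 8)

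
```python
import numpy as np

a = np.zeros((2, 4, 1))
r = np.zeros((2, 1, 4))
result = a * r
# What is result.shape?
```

(2, 4, 4)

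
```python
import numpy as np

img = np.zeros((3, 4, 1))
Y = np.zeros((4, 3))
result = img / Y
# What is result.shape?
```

(3, 4, 3)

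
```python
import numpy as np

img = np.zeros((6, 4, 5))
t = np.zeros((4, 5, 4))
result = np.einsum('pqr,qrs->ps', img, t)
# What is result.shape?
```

(6, 4)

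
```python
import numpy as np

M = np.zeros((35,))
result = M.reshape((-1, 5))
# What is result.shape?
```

(7, 5)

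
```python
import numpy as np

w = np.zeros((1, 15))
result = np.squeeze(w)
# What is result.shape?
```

(15,)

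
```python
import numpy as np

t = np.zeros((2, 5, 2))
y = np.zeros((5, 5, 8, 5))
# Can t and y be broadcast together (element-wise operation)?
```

No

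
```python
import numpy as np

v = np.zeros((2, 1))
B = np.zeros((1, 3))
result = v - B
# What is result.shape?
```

(2, 3)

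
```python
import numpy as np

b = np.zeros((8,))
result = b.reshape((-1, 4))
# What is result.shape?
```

(2, 4)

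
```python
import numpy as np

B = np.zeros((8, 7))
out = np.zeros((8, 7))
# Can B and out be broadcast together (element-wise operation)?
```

Yes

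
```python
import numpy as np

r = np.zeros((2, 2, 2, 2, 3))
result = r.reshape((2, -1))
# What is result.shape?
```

(2, 24)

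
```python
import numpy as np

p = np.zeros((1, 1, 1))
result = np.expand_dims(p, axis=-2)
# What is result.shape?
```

(1, 1, 1, 1)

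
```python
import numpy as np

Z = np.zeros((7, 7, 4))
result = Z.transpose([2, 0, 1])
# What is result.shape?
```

(4, 7, 7)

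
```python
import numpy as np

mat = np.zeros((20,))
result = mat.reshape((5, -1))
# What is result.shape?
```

(5, 4)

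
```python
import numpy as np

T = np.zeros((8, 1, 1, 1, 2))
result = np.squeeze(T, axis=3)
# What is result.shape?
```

(8, 1, 1, 2)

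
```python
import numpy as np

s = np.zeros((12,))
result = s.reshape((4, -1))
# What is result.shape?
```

(4, 3)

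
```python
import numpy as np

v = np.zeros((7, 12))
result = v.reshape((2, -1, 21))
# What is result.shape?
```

(2, 2, 21)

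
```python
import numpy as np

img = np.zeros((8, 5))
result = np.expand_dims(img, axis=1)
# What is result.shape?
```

(8, 1, 5)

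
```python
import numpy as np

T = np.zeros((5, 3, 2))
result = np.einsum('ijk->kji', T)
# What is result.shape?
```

(2, 3, 5)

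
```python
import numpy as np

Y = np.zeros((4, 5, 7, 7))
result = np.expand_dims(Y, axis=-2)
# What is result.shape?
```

(4, 5, 7, 1, 7)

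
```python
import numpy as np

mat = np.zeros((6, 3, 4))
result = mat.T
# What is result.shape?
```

(4, 3, 6)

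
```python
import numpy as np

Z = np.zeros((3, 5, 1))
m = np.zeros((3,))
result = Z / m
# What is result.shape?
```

(3, 5, 3)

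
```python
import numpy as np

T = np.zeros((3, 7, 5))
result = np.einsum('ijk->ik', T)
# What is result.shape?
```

(3, 5)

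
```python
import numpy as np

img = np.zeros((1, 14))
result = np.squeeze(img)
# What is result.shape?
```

(14,)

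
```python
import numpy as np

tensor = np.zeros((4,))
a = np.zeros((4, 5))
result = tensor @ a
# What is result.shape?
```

(5,)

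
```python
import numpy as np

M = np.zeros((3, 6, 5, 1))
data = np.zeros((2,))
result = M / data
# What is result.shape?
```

(3, 6, 5, 2)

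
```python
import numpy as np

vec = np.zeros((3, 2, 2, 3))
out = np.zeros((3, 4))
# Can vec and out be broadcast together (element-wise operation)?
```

No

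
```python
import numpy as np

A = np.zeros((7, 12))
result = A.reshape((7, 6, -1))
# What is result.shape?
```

(7, 6, 2)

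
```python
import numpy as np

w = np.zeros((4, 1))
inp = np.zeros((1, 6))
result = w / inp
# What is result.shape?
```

(4, 6)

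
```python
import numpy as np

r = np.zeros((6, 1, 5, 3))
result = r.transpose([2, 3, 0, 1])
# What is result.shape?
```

(5, 3, 6, 1)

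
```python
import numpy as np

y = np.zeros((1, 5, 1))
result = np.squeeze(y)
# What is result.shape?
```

(5,)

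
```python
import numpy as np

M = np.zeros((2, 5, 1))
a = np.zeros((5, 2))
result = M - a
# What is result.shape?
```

(2, 5, 2)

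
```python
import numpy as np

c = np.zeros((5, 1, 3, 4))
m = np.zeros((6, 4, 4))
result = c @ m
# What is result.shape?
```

(5, 6, 3, 4)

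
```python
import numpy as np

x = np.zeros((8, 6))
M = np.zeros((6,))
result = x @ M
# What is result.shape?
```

(8,)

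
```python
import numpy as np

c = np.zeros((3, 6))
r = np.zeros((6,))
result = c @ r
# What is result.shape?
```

(3,)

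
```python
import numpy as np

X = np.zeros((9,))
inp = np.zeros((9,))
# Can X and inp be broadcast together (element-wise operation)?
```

Yes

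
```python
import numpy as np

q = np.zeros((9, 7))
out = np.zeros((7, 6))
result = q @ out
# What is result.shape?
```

(9, 6)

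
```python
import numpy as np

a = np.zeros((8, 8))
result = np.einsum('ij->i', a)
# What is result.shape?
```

(8,)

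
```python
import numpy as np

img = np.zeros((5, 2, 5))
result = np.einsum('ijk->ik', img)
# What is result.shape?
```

(5, 5)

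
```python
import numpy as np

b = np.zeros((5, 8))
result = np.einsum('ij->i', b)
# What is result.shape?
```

(5,)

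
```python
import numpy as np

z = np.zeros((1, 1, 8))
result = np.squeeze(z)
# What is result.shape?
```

(8,)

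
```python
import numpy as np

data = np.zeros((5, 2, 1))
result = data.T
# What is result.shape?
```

(1, 2, 5)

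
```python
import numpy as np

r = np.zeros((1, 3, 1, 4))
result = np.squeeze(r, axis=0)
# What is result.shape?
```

(3, 1, 4)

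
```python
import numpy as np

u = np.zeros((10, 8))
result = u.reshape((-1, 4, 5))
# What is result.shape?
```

(4, 4, 5)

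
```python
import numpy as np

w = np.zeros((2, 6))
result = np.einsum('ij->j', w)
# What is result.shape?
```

(6,)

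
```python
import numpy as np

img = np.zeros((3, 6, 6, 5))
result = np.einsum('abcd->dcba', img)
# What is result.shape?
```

(5, 6, 6, 3)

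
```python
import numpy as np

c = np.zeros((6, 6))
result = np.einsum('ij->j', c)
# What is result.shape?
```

(6,)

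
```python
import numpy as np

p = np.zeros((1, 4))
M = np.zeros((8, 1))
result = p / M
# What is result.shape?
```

(8, 4)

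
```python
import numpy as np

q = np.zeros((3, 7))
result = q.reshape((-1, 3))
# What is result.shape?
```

(7, 3)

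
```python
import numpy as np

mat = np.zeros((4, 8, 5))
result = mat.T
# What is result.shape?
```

(5, 8, 4)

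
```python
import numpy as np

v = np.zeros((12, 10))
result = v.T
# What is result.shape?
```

(10, 12)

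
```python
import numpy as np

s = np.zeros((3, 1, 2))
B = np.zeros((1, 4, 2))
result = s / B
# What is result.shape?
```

(3, 4, 2)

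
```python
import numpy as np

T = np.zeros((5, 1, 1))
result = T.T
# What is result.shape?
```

(1, 1, 5)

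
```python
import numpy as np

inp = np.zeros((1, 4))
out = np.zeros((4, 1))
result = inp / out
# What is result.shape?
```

(4, 4)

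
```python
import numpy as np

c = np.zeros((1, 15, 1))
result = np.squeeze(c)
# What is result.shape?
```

(15,)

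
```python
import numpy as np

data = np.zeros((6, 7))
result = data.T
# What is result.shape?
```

(7, 6)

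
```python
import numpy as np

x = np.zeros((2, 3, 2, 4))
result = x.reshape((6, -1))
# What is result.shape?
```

(6, 8)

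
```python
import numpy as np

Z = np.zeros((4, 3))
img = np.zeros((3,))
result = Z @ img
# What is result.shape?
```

(4,)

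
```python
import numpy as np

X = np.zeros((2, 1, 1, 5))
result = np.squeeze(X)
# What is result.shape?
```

(2, 5)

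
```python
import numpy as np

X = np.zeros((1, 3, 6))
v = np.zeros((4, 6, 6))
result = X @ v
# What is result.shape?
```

(4, 3, 6)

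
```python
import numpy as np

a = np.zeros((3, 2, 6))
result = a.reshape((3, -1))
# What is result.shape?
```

(3, 12)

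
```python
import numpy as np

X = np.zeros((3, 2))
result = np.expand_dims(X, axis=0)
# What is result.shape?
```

(1, 3, 2)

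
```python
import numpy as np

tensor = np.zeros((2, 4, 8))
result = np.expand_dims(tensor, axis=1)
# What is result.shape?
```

(2, 1, 4, 8)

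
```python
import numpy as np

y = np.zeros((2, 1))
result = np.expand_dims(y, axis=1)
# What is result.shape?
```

(2, 1, 1)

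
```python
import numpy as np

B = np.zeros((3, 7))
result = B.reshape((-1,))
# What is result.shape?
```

(21,)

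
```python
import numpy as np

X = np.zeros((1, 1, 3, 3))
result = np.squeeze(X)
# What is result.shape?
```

(3, 3)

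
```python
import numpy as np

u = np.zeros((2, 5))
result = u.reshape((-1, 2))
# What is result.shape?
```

(5, 2)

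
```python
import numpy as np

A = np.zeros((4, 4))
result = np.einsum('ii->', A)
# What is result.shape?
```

()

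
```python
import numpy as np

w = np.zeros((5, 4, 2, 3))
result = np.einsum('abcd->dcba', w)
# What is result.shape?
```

(3, 2, 4, 5)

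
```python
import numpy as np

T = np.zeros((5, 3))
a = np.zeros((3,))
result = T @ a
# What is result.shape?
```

(5,)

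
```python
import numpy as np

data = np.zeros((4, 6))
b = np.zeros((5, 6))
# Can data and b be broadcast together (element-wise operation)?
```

No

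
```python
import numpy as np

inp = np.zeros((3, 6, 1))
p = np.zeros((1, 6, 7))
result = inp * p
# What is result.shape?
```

(3, 6, 7)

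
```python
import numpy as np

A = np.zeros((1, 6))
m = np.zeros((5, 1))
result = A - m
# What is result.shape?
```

(5, 6)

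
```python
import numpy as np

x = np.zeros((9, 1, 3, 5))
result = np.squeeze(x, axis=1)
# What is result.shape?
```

(9, 3, 5)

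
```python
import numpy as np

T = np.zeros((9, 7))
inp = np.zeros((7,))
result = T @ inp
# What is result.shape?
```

(9,)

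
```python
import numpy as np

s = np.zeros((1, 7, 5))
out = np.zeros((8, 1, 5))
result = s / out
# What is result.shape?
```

(8, 7, 5)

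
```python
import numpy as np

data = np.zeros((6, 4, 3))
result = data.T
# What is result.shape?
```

(3, 4, 6)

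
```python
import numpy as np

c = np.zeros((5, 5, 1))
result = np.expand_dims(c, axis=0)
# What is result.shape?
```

(1, 5, 5, 1)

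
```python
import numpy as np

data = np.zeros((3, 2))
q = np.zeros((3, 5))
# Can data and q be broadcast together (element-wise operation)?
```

No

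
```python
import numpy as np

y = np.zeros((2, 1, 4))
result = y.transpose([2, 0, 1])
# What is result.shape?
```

(4, 2, 1)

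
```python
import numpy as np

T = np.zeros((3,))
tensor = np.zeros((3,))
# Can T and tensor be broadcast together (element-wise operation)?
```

Yes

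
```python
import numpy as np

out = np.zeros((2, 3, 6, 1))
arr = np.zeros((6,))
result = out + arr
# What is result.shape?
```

(2, 3, 6, 6)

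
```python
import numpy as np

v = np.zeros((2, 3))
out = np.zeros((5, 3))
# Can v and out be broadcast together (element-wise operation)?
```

No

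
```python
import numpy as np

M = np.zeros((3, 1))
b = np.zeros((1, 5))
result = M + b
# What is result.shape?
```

(3, 5)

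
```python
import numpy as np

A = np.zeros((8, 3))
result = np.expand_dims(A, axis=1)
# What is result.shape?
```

(8, 1, 3)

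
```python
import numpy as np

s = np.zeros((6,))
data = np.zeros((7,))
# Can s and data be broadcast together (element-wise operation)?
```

No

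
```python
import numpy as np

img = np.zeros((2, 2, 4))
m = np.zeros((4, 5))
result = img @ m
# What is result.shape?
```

(2, 2, 5)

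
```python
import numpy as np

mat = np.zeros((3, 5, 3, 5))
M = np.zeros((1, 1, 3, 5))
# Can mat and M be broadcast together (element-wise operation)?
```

Yes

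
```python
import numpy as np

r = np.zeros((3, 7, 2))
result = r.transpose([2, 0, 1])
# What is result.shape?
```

(2, 3, 7)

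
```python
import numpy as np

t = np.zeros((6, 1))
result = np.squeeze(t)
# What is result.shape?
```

(6,)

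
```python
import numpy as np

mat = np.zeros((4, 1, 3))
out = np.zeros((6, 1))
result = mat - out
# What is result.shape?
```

(4, 6, 3)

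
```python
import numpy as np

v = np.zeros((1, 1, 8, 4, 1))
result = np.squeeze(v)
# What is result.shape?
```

(8, 4)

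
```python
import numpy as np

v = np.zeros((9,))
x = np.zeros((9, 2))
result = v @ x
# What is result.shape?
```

(2,)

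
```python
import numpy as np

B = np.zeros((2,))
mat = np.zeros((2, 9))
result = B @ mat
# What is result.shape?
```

(9,)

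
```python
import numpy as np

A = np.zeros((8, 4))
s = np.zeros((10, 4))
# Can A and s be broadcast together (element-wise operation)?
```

No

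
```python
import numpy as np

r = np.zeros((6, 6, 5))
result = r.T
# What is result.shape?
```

(5, 6, 6)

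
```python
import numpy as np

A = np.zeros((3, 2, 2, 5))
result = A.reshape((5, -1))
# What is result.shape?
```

(5, 12)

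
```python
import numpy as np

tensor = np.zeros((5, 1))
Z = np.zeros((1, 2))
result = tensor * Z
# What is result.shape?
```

(5, 2)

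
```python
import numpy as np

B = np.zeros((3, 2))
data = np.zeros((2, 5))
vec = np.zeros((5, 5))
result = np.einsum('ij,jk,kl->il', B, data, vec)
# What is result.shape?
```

(3, 5)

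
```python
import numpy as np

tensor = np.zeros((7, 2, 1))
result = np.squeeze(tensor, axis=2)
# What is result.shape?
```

(7, 2)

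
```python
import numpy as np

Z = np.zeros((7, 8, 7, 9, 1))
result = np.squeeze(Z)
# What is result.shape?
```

(7, 8, 7, 9)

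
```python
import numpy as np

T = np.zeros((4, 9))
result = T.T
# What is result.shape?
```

(9, 4)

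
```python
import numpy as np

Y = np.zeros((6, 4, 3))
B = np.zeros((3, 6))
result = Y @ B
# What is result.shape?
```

(6, 4, 6)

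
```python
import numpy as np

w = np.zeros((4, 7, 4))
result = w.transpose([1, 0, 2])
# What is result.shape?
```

(7, 4, 4)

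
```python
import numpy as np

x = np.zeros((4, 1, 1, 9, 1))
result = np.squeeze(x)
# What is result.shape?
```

(4, 9)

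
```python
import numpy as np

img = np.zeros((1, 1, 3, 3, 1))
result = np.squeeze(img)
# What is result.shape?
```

(3, 3)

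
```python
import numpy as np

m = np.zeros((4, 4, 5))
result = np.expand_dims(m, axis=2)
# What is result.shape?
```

(4, 4, 1, 5)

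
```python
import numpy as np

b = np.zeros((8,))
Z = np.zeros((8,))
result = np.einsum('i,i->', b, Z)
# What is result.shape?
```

()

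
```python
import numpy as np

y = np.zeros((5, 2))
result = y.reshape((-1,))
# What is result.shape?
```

(10,)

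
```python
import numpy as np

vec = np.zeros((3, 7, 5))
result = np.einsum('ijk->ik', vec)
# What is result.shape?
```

(3, 5)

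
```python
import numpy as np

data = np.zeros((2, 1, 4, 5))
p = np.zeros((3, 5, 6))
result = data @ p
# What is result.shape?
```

(2, 3, 4, 6)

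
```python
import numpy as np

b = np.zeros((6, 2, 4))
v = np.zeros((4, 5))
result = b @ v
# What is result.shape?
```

(6, 2, 5)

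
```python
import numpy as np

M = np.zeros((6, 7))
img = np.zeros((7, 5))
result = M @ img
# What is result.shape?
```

(6, 5)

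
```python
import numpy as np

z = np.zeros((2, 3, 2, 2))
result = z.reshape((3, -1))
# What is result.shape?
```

(3, 8)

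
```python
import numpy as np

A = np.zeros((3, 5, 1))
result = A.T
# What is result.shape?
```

(1, 5, 3)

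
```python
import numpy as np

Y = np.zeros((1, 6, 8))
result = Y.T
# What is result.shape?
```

(8, 6, 1)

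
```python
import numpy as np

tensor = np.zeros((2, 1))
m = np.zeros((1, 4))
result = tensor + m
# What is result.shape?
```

(2, 4)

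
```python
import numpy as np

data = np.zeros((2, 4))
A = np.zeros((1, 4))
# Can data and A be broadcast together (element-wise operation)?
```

Yes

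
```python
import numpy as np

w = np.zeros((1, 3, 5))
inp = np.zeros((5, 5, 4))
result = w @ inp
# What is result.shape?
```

(5, 3, 4)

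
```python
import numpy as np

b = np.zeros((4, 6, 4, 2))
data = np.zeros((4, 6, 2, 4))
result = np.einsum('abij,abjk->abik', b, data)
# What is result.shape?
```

(4, 6, 4, 4)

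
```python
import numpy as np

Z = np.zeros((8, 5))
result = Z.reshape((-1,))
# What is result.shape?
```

(40,)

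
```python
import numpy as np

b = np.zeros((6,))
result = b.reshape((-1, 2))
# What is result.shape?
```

(3, 2)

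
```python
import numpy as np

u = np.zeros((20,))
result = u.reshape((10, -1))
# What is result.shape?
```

(10, 2)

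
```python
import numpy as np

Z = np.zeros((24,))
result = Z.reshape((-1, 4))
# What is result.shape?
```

(6, 4)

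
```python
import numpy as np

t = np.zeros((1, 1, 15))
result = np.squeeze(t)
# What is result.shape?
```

(15,)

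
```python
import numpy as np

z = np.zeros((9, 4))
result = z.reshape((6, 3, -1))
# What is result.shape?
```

(6, 3, 2)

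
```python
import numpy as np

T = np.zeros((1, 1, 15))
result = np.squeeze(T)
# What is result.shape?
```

(15,)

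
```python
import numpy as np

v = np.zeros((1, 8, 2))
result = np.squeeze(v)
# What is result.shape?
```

(8, 2)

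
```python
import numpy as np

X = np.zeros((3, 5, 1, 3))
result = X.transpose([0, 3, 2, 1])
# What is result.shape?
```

(3, 3, 1, 5)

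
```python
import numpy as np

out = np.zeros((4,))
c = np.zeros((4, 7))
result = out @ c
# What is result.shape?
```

(7,)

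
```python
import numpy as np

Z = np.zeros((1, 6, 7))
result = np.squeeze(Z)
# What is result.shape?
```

(6, 7)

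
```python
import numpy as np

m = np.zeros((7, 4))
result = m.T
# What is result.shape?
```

(4, 7)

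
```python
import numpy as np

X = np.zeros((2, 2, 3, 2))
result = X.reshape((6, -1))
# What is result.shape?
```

(6, 4)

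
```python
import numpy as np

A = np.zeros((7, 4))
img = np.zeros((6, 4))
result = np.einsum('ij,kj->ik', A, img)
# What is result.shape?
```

(7, 6)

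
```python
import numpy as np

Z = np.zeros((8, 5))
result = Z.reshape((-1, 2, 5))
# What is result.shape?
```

(4, 2, 5)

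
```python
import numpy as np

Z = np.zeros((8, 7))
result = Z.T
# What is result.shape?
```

(7, 8)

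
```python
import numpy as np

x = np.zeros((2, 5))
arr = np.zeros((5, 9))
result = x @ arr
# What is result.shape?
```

(2, 9)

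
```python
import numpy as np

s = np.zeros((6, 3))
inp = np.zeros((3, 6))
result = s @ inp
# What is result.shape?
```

(6, 6)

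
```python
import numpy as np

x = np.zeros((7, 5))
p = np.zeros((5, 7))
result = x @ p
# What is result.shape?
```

(7, 7)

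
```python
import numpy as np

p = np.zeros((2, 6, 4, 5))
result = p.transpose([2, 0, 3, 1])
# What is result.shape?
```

(4, 2, 5, 6)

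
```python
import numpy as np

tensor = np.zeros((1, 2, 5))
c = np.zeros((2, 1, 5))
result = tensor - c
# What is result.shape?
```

(2, 2, 5)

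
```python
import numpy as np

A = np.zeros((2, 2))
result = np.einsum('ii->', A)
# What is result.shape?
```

()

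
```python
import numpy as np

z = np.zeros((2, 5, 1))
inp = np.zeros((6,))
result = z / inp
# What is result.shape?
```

(2, 5, 6)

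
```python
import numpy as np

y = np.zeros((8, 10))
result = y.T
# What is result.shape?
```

(10, 8)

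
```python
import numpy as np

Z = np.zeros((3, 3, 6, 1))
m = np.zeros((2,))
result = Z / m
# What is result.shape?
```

(3, 3, 6, 2)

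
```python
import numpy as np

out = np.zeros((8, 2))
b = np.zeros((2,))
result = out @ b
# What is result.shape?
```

(8,)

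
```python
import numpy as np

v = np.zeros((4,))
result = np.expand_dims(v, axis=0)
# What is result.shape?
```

(1, 4)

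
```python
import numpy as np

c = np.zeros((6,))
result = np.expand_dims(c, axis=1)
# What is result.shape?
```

(6, 1)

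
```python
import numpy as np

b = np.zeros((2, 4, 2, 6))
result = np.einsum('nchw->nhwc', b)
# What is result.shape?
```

(2, 2, 6, 4)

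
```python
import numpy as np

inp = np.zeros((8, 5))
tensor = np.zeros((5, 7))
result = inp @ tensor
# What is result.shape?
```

(8, 7)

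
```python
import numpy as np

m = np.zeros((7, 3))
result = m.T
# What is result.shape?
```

(3, 7)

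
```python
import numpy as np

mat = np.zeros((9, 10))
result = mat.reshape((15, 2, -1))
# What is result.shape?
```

(15, 2, 3)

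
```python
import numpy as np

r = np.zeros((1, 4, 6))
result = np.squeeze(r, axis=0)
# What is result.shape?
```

(4, 6)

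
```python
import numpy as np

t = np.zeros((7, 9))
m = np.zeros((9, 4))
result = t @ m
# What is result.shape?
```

(7, 4)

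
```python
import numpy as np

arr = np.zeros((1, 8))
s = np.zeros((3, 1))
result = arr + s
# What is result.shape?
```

(3, 8)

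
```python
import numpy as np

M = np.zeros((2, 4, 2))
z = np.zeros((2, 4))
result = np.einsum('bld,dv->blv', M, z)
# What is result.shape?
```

(2, 4, 4)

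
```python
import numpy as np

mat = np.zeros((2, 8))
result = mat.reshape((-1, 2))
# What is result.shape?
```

(8, 2)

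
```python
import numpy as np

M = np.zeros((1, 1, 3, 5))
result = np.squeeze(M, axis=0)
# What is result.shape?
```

(1, 3, 5)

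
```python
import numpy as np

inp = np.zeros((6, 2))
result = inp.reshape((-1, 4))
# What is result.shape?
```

(3, 4)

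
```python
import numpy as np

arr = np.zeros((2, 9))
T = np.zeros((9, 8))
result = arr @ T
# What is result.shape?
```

(2, 8)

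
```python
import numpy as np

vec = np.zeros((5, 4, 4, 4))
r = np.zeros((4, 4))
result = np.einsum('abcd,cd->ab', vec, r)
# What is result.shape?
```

(5, 4)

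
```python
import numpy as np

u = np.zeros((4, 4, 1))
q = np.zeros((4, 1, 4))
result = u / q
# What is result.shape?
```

(4, 4, 4)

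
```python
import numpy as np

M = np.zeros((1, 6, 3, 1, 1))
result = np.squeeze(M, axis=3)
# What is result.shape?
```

(1, 6, 3, 1)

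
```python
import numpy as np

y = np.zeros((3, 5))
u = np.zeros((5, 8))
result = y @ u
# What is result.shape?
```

(3, 8)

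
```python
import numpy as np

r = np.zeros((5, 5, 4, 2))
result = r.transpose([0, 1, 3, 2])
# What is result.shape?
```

(5, 5, 2, 4)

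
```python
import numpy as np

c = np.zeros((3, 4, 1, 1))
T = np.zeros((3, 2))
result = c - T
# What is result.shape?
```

(3, 4, 3, 2)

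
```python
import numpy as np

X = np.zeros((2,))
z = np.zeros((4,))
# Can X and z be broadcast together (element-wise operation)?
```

No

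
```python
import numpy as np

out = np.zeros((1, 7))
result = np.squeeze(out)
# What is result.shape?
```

(7,)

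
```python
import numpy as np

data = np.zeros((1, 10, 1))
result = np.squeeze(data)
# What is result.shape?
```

(10,)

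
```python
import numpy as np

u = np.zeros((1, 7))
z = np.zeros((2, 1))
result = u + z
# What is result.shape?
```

(2, 7)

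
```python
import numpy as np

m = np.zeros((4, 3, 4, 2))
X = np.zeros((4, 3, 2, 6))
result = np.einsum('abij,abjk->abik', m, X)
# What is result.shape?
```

(4, 3, 4, 6)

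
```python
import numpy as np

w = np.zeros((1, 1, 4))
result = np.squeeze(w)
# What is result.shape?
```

(4,)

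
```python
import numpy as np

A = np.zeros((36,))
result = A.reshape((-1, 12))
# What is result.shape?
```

(3, 12)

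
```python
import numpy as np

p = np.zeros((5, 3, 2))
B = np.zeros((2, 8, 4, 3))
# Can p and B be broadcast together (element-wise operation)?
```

No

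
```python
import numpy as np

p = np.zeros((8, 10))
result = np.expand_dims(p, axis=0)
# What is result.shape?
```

(1, 8, 10)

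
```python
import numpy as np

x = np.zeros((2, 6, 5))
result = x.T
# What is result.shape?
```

(5, 6, 2)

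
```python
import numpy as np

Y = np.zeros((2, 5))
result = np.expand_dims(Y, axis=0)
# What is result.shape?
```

(1, 2, 5)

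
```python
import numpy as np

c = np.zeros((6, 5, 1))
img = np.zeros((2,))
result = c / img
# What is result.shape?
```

(6, 5, 2)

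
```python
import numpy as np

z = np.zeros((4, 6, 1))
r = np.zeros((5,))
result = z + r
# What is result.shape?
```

(4, 6, 5)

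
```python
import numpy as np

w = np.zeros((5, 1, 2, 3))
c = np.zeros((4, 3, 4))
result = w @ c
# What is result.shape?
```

(5, 4, 2, 4)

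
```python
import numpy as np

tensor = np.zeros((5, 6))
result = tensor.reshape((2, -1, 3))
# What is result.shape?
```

(2, 5, 3)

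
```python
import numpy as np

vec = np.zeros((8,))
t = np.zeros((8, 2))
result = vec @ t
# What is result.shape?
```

(2,)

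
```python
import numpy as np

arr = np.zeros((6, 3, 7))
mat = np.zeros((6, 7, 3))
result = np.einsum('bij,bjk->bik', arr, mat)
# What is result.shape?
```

(6, 3, 3)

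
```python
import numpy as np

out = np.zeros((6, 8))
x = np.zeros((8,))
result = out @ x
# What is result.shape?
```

(6,)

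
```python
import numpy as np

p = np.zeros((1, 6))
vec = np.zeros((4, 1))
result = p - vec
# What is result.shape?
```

(4, 6)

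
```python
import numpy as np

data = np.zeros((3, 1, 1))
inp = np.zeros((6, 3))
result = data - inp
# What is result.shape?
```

(3, 6, 3)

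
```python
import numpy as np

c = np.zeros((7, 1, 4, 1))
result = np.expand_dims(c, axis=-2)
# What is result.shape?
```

(7, 1, 4, 1, 1)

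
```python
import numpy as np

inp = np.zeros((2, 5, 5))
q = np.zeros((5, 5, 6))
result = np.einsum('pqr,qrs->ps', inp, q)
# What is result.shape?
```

(2, 6)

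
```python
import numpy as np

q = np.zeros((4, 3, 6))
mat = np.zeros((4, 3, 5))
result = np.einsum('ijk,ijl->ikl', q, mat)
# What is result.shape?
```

(4, 6, 5)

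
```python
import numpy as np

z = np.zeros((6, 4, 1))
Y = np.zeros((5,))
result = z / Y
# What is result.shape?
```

(6, 4, 5)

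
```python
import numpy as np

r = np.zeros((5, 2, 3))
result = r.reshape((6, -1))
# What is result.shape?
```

(6, 5)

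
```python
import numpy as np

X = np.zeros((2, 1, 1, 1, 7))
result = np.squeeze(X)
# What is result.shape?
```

(2, 7)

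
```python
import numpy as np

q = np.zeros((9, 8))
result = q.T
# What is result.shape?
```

(8, 9)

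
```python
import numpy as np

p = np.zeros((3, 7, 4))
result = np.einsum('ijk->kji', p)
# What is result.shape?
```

(4, 7, 3)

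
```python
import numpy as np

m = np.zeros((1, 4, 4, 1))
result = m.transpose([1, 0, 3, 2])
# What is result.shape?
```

(4, 1, 1, 4)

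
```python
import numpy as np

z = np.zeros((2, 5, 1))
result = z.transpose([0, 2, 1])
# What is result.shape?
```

(2, 1, 5)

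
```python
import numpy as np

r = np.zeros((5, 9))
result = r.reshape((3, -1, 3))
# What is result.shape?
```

(3, 5, 3)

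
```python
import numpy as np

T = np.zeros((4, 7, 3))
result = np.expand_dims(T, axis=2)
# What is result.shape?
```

(4, 7, 1, 3)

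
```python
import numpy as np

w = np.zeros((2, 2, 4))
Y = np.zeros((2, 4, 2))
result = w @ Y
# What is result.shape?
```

(2, 2, 2)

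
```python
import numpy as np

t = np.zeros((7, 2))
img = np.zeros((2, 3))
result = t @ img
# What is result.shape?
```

(7, 3)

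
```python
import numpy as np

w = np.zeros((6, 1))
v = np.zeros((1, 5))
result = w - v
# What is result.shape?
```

(6, 5)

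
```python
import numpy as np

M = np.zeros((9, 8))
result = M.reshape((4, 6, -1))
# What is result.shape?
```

(4, 6, 3)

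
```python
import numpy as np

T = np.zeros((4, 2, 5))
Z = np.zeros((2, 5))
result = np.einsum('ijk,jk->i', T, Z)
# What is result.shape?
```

(4,)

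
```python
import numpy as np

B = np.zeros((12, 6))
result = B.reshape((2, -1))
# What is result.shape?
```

(2, 36)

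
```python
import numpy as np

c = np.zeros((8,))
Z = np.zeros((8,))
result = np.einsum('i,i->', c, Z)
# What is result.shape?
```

()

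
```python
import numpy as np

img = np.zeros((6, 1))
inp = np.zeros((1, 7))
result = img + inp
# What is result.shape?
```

(6, 7)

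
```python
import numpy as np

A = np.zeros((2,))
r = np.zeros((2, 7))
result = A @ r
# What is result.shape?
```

(7,)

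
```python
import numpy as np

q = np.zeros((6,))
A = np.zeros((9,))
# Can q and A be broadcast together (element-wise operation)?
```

No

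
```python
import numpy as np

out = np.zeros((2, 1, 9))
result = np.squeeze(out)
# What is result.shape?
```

(2, 9)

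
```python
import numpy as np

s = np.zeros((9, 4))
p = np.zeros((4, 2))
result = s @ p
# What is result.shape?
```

(9, 2)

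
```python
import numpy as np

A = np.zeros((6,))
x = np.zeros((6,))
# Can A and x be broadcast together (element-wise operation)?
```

Yes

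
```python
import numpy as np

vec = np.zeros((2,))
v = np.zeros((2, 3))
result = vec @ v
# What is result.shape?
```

(3,)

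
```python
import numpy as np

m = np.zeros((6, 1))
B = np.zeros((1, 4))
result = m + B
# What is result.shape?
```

(6, 4)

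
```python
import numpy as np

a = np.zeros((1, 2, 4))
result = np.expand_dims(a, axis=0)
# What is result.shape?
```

(1, 1, 2, 4)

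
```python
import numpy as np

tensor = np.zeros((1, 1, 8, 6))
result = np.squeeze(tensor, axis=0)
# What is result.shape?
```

(1, 8, 6)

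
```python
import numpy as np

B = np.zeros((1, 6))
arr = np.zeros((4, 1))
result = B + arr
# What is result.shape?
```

(4, 6)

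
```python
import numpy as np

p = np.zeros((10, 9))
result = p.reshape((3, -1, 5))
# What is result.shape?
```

(3, 6, 5)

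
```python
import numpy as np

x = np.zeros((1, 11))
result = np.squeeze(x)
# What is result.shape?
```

(11,)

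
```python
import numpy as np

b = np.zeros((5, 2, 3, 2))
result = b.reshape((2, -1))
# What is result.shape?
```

(2, 30)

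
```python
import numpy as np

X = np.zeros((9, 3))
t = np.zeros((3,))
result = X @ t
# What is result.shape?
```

(9,)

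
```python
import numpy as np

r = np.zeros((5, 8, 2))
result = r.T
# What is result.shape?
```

(2, 8, 5)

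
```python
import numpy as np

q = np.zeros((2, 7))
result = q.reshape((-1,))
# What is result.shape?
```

(14,)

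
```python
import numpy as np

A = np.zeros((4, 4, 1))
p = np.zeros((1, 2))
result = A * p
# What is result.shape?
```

(4, 4, 2)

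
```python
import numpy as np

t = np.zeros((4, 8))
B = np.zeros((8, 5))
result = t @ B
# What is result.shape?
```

(4, 5)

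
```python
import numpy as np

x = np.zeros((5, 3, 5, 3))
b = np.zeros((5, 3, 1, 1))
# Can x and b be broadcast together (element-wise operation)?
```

Yes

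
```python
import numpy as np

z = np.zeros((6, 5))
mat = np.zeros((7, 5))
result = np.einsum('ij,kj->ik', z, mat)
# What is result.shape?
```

(6, 7)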